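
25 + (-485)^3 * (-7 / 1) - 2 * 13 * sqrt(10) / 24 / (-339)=13 * sqrt(10) / 4068 + 798588900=798588900.01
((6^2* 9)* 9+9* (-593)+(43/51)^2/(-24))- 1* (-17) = -150069145/62424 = -2404.03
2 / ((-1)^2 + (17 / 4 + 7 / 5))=40 / 133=0.30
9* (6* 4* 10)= 2160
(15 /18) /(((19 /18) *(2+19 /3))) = 9 /95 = 0.09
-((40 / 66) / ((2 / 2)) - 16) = 508 / 33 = 15.39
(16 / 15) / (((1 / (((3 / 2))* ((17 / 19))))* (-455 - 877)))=-34 / 31635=-0.00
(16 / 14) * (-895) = -1022.86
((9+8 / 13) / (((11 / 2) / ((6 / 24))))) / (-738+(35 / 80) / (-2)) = -2000 / 3378089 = -0.00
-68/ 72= -17/ 18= -0.94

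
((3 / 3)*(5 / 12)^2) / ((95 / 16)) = 5 / 171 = 0.03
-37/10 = -3.70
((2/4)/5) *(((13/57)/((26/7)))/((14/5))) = 1/456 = 0.00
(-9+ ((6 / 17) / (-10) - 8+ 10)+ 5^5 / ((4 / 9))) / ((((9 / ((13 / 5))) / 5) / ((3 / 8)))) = 31047029 / 8160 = 3804.78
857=857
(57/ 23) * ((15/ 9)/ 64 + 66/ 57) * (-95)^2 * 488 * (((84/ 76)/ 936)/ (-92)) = -165.86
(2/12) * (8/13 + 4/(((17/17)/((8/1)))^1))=212/39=5.44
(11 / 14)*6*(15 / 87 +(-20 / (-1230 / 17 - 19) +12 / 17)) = 27722277 / 5359403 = 5.17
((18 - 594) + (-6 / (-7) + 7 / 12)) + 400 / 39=-616219 / 1092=-564.30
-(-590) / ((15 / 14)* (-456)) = -413 / 342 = -1.21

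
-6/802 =-3/401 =-0.01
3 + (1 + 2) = 6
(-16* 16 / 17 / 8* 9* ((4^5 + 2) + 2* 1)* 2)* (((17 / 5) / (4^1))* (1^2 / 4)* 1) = -37008 / 5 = -7401.60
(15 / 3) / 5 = 1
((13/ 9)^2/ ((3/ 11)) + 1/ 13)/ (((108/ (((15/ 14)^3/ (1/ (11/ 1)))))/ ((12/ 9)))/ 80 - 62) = -335637500/ 2689796889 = -0.12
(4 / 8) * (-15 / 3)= -5 / 2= -2.50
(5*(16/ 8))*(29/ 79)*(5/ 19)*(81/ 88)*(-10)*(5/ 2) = -1468125/ 66044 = -22.23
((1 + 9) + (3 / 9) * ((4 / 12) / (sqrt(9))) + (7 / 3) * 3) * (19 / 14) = 4370 / 189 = 23.12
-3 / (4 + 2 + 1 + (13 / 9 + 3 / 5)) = -135 / 407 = -0.33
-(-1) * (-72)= -72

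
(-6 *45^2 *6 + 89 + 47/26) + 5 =-1892909/26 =-72804.19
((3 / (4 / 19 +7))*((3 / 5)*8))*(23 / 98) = 15732 / 33565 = 0.47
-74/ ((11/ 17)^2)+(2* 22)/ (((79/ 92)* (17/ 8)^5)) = -2382789853814/ 13572413063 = -175.56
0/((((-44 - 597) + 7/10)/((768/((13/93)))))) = 0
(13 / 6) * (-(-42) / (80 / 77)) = 7007 / 80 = 87.59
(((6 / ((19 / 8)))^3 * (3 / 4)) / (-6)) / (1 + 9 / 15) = -8640 / 6859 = -1.26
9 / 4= 2.25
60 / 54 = 10 / 9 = 1.11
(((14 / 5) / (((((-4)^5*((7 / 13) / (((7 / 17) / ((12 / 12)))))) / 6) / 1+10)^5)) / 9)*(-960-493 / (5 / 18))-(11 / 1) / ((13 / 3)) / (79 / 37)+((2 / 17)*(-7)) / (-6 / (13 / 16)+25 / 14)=-4601644144107774064367670971 / 4416962042961138178216719400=-1.04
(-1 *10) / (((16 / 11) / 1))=-55 / 8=-6.88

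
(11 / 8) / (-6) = -11 / 48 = -0.23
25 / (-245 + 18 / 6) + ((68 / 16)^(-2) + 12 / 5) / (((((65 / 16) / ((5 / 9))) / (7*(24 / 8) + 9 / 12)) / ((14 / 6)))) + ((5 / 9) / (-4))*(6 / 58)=40158140111 / 2372996340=16.92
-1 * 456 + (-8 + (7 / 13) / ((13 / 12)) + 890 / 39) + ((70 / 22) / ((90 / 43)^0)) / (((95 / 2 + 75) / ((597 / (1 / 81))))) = 31830196 / 39039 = 815.34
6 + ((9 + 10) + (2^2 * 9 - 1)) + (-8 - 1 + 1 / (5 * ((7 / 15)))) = 51.43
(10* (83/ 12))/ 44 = 415/ 264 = 1.57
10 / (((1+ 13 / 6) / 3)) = 180 / 19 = 9.47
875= 875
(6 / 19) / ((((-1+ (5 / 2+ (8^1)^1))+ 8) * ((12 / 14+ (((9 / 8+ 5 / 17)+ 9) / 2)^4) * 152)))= 8210448384 / 50998775853248315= 0.00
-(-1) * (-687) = -687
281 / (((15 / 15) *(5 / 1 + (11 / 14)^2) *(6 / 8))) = 220304 / 3303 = 66.70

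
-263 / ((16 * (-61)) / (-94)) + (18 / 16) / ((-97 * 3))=-149900 / 5917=-25.33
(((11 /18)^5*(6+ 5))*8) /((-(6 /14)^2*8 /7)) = -607645423 /17006112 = -35.73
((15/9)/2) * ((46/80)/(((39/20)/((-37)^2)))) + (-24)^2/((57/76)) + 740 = 863179/468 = 1844.40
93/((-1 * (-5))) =93/5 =18.60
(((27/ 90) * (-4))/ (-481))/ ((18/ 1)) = 1/ 7215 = 0.00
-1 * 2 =-2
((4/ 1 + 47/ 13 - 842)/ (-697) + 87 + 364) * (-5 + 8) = 12292074/ 9061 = 1356.59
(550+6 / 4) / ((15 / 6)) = 1103 / 5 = 220.60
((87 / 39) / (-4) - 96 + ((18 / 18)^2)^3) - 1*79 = -9077 / 52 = -174.56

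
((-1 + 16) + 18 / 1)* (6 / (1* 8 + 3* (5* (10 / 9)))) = 297 / 37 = 8.03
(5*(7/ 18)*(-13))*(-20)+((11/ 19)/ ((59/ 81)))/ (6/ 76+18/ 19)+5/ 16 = 506.64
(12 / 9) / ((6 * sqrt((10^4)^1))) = 1 / 450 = 0.00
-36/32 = -9/8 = -1.12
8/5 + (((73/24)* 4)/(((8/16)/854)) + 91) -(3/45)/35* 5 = 730564/35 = 20873.26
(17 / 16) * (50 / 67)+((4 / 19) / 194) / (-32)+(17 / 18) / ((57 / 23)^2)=0.95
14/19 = 0.74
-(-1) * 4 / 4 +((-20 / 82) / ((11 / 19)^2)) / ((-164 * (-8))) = 3252611 / 3254416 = 1.00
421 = 421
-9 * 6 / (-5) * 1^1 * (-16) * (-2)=1728 / 5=345.60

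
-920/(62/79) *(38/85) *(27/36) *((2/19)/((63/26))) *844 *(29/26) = -177891568/11067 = -16074.06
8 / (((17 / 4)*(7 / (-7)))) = -32 / 17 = -1.88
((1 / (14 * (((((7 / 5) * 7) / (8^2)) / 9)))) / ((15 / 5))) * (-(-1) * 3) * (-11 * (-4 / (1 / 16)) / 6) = 168960 / 343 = 492.59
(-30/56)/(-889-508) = 15/39116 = 0.00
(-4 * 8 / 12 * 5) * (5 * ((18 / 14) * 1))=-600 / 7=-85.71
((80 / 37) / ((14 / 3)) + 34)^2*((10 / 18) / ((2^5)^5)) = 99591845 / 5064445919232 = 0.00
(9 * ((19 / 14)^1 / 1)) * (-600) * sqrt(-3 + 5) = -51300 * sqrt(2) / 7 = -10364.17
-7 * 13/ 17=-91/ 17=-5.35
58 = 58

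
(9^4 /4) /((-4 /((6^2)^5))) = -24794911296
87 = 87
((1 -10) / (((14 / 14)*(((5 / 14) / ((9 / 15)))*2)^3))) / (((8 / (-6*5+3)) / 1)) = 18.00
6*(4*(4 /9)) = 32 /3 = 10.67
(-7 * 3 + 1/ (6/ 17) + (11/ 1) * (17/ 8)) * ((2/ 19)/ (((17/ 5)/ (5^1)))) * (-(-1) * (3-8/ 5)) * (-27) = -39375/ 1292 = -30.48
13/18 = 0.72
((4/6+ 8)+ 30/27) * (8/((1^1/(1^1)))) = 704/9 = 78.22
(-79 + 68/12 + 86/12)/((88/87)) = -11513/176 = -65.41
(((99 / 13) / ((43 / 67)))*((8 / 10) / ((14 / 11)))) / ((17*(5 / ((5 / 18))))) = 0.02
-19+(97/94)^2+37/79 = -12192593/698044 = -17.47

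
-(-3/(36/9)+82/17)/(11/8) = -554/187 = -2.96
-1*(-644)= 644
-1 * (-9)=9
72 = 72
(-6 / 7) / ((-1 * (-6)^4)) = 0.00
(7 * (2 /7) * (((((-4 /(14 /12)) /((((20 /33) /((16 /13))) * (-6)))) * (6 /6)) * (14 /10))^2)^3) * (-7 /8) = -37917664877740032 /1178420166015625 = -32.18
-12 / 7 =-1.71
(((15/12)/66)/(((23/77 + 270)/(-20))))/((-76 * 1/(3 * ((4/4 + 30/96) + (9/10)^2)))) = 5943/50617216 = 0.00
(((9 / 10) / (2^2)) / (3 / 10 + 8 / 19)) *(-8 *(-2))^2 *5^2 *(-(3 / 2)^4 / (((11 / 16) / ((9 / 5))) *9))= -4432320 / 1507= -2941.15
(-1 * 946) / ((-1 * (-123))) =-946 / 123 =-7.69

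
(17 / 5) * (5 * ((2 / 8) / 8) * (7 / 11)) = 119 / 352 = 0.34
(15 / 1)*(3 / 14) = 45 / 14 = 3.21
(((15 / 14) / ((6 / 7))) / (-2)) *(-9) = 45 / 8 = 5.62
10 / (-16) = -0.62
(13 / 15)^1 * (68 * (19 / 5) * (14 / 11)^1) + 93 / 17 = 4074173 / 14025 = 290.49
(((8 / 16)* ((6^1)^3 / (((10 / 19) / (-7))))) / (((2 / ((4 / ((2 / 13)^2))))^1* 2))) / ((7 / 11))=-953667 / 10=-95366.70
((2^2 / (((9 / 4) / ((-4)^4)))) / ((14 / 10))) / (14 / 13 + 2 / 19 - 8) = -1264640 / 26523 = -47.68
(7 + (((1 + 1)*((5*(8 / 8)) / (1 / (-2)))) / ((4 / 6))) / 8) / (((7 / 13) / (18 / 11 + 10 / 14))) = 30589 / 2156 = 14.19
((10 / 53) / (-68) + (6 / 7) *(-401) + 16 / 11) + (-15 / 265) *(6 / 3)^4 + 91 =-34989343 / 138754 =-252.17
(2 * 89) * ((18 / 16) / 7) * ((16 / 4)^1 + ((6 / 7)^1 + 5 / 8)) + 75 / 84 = 247307 / 1568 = 157.72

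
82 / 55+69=3877 / 55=70.49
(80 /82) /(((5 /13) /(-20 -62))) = -208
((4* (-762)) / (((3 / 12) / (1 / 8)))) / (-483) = 508 / 161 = 3.16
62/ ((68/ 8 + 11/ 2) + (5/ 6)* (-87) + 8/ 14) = -868/ 811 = -1.07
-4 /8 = -1 /2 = -0.50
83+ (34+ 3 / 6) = 235 / 2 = 117.50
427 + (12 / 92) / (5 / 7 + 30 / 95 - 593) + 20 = 269814431 / 603612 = 447.00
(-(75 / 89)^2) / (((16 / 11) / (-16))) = 61875 / 7921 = 7.81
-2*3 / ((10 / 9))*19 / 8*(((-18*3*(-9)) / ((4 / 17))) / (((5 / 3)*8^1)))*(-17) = 108079353 / 3200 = 33774.80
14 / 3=4.67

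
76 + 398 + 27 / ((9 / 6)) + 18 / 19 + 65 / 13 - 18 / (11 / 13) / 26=103900 / 209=497.13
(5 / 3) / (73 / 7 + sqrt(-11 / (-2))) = 5110 / 30357 - 245 * sqrt(22) / 30357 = 0.13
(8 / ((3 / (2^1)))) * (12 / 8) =8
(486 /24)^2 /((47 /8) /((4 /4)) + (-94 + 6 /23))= -50301 /10778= -4.67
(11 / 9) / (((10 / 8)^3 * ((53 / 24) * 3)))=5632 / 59625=0.09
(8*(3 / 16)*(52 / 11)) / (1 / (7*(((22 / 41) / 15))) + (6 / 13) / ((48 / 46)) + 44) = 28392 / 193937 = 0.15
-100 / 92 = -25 / 23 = -1.09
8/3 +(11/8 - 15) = -263/24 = -10.96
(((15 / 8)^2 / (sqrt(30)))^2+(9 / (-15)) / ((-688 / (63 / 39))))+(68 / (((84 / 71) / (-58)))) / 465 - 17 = -212457178303 / 8943427584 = -23.76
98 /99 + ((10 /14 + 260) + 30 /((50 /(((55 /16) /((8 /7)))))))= 23374291 /88704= 263.51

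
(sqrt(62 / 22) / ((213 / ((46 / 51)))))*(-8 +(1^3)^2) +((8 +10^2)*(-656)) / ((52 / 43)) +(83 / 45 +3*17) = -34241806 / 585 -322*sqrt(341) / 119493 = -58533.05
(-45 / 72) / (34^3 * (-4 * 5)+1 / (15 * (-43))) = 3225 / 4056172808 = 0.00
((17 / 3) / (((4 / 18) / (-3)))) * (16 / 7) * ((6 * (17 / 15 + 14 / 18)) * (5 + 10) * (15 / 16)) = -197370 / 7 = -28195.71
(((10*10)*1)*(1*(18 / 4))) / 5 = 90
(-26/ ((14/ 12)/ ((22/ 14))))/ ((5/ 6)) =-10296/ 245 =-42.02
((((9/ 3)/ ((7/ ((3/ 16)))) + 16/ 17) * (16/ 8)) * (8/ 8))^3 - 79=-60803327607/ 862801408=-70.47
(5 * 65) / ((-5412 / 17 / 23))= -127075 / 5412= -23.48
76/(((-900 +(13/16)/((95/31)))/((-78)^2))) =-702823680/1367597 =-513.91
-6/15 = -2/5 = -0.40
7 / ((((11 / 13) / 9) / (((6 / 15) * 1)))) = 1638 / 55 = 29.78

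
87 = 87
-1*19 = -19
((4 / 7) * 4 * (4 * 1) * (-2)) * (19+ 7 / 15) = -37376 / 105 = -355.96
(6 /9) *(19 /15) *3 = 38 /15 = 2.53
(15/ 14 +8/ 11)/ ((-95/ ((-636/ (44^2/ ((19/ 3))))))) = 14681/ 372680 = 0.04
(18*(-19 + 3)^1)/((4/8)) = -576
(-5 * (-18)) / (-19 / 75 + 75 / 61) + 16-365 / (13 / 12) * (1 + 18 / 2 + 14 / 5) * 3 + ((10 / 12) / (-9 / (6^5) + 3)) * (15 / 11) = -12829.27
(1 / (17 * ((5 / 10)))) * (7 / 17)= 14 / 289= 0.05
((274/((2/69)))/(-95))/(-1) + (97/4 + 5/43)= 123.87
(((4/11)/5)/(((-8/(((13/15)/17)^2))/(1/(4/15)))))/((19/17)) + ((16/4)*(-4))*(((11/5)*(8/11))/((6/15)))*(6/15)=-54574249/2131800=-25.60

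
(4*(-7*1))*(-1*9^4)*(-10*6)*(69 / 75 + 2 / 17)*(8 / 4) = -1944365472 / 85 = -22874887.91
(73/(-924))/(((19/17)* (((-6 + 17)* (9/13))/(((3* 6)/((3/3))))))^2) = -3565393/10090311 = -0.35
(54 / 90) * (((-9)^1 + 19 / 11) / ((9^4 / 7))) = -112 / 24057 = -0.00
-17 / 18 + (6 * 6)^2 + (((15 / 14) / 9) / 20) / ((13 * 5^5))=26516262503 / 20475000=1295.06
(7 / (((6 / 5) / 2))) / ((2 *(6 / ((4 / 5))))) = 7 / 9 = 0.78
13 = 13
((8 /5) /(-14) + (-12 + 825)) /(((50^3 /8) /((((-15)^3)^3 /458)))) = -14000025825 /3206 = -4366820.28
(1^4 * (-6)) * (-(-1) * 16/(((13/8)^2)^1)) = -6144/169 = -36.36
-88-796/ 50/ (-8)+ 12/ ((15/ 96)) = -921/ 100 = -9.21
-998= -998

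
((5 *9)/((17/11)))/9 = 55/17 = 3.24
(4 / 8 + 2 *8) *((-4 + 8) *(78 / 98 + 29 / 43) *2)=408936 / 2107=194.08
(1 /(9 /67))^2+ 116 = 13885 /81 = 171.42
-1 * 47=-47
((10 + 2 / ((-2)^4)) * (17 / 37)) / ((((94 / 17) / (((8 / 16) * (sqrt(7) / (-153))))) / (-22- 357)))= 57987 * sqrt(7) / 55648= 2.76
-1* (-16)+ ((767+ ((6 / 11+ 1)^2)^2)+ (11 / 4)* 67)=56980113 / 58564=972.95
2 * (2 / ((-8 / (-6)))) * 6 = 18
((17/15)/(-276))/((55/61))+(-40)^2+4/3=364622563/227700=1601.33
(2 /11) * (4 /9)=8 /99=0.08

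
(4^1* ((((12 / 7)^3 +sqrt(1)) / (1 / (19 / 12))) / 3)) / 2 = 39349 / 6174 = 6.37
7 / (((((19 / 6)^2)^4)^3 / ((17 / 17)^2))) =33168669368251318272 / 4898762930960846817716295277921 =0.00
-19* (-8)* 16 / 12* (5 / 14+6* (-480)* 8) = -98056720 / 21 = -4669367.62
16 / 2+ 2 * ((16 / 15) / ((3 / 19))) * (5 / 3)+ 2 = 878 / 27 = 32.52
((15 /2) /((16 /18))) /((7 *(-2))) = -135 /224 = -0.60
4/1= 4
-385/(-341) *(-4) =-140/31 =-4.52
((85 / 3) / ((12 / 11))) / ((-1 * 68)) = -55 / 144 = -0.38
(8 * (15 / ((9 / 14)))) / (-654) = -280 / 981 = -0.29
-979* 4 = -3916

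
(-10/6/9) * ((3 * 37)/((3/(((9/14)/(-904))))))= 185/37968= 0.00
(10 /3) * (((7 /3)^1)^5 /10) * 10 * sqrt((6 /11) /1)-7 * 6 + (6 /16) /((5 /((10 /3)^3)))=-353 /9 + 168070 * sqrt(66) /8019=131.05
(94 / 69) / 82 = 47 / 2829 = 0.02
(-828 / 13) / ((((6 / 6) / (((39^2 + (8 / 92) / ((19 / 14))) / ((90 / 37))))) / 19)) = -9837634 / 13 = -756741.08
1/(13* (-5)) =-1/65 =-0.02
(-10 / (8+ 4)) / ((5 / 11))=-11 / 6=-1.83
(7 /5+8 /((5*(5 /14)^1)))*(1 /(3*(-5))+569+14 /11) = 4610116 /1375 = 3352.81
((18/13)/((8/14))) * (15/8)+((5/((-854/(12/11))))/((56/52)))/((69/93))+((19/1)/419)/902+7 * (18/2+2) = 220319765965755/2702138783344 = 81.54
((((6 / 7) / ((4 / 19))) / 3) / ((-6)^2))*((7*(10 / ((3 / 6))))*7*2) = 73.89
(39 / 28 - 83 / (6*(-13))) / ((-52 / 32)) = -5366 / 3549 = -1.51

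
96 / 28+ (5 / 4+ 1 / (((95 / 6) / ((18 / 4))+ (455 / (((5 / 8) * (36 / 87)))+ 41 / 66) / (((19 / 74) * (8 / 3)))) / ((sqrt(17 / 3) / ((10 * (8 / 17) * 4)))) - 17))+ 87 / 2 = 148628690531640 * sqrt(51) / 21603771055832793469+ 29143487179141340959685 / 604905589563318217132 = 48.18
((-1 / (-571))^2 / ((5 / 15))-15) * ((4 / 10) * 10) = -19562448 / 326041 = -60.00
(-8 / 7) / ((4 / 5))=-10 / 7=-1.43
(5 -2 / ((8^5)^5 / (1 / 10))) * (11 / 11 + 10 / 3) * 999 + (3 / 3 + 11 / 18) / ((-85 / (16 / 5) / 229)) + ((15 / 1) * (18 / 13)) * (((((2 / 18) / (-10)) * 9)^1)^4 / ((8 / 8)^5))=203176429962803046632574168032891 / 9392786934427724330041344000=21631.11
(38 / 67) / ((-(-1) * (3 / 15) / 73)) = 207.01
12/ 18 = 0.67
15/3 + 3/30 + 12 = 171/10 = 17.10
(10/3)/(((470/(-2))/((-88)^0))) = -2/141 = -0.01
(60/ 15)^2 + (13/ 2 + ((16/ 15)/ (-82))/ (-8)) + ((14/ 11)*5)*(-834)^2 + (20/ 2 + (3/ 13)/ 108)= 4671249287321/ 1055340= 4426297.96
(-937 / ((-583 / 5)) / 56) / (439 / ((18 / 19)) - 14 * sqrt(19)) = 0.00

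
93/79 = 1.18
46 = 46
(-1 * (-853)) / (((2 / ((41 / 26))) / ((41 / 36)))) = 1433893 / 1872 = 765.97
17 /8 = 2.12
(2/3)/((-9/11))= -22/27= -0.81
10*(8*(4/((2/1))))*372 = 59520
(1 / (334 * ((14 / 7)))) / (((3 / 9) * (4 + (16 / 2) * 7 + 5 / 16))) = 12 / 161155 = 0.00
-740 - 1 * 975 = -1715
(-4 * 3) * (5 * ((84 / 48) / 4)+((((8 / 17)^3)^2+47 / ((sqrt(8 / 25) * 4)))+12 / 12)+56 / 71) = -705 * sqrt(2) / 4 - 327981584271 / 6855069596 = -297.10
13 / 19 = 0.68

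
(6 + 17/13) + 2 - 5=56/13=4.31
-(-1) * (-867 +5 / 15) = -2600 / 3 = -866.67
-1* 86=-86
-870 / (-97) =870 / 97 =8.97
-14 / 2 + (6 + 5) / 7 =-38 / 7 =-5.43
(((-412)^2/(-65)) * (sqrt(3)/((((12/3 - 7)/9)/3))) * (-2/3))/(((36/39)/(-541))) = 15905683.07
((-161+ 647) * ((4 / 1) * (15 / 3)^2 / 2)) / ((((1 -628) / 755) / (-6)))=36693000 / 209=175564.59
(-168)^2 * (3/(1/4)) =338688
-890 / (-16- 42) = 445 / 29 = 15.34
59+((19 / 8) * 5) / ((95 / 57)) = 529 / 8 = 66.12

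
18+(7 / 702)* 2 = 6325 / 351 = 18.02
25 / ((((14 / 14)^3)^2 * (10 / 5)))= 25 / 2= 12.50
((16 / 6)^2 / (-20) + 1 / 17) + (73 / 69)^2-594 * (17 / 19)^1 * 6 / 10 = -489116144 / 1537803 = -318.06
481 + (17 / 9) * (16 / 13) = 56549 / 117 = 483.32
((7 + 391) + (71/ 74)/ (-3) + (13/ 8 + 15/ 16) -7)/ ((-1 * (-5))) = 698399/ 8880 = 78.65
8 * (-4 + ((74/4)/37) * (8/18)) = -272/9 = -30.22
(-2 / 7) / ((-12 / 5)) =5 / 42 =0.12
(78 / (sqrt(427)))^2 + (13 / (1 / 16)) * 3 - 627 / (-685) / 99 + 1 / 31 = 17362780048 / 27202035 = 638.29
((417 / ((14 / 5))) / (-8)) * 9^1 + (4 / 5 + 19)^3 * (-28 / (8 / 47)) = -1277081.03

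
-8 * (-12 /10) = 48 /5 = 9.60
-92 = -92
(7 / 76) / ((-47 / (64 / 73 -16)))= 1932 / 65189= 0.03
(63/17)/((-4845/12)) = -252/27455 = -0.01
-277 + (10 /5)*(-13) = -303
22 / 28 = 0.79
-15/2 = -7.50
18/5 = 3.60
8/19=0.42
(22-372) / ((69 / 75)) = -8750 / 23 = -380.43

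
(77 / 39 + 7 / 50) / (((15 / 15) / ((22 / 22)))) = 4123 / 1950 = 2.11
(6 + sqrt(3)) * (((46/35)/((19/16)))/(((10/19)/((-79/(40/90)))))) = -392472/175 - 65412 * sqrt(3)/175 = -2890.11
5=5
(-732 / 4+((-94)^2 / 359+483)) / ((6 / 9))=174804 / 359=486.92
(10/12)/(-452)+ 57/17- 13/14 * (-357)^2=-118342.15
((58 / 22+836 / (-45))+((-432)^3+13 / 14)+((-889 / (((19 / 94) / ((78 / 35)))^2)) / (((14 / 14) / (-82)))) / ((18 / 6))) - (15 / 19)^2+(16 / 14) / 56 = -6800624980393933 / 87560550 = -77667682.31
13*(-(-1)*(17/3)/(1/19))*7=29393/3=9797.67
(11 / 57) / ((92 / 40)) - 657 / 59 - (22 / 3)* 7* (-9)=34880401 / 77349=450.95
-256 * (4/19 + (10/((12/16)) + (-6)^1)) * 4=-440320/57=-7724.91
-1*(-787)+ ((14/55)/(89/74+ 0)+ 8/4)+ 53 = 4122626/4895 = 842.21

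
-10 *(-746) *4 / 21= 29840 / 21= 1420.95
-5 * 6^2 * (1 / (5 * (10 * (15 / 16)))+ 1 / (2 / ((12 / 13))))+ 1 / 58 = -86.90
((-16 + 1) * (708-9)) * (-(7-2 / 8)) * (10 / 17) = 1415475 / 34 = 41631.62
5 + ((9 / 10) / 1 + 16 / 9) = 691 / 90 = 7.68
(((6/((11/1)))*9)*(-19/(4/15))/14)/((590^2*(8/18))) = -13851/85771840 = -0.00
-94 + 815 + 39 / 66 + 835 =34245 / 22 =1556.59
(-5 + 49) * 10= 440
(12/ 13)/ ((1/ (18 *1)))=216/ 13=16.62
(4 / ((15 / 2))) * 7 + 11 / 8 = 613 / 120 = 5.11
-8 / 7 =-1.14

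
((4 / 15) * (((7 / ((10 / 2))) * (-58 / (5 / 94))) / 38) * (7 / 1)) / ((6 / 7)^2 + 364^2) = -6545126 / 11564480625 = -0.00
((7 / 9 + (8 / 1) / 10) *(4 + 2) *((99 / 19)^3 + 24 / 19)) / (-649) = -2.08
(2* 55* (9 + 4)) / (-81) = -1430 / 81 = -17.65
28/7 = 4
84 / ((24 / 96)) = 336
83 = 83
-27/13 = -2.08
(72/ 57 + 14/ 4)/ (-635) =-181/ 24130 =-0.01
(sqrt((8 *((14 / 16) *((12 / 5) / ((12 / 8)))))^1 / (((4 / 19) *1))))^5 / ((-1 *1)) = -70756 *sqrt(1330) / 125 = -20643.30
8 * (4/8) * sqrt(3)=4 * sqrt(3)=6.93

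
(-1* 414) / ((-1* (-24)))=-69 / 4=-17.25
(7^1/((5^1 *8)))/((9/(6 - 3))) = 7/120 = 0.06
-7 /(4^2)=-7 /16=-0.44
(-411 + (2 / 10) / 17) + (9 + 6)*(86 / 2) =19891 / 85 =234.01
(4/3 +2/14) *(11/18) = 341/378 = 0.90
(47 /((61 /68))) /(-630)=-0.08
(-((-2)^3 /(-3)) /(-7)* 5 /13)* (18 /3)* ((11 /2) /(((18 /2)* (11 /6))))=80 /273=0.29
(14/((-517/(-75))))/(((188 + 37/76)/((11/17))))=1064/152609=0.01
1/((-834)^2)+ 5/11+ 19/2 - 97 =-665994859/7651116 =-87.05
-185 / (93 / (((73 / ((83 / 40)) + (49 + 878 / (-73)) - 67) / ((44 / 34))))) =-16366580 / 2066119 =-7.92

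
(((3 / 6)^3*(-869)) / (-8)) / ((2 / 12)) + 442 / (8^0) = 16751 / 32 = 523.47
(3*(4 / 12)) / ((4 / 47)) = 47 / 4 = 11.75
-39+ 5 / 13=-502 / 13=-38.62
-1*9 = -9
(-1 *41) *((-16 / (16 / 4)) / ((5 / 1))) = 164 / 5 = 32.80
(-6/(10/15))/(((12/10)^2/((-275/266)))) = 6875/1064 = 6.46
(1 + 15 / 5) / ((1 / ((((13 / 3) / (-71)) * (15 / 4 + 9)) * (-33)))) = 7293 / 71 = 102.72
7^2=49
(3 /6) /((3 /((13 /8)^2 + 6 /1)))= 553 /384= 1.44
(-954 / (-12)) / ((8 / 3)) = 477 / 16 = 29.81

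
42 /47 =0.89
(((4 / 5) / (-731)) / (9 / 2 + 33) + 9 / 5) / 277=0.01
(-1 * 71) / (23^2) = -71 / 529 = -0.13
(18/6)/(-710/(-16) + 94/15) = 360/6077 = 0.06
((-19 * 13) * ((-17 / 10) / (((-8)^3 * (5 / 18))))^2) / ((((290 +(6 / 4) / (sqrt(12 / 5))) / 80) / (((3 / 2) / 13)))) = -38695077 / 34446976000 +1334313 * sqrt(15) / 1377879040000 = -0.00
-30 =-30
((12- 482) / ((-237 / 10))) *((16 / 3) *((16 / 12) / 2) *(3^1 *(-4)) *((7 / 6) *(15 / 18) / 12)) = -1316000 / 19197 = -68.55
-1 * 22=-22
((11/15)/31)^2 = 121/216225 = 0.00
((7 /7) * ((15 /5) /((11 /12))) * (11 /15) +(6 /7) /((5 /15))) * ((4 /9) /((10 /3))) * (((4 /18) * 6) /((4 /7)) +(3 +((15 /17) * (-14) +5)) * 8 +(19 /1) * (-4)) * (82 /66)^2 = -98082988 /883575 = -111.01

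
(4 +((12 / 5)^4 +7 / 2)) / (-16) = -50847 / 20000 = -2.54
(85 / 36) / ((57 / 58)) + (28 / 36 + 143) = 149981 / 1026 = 146.18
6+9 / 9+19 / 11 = 8.73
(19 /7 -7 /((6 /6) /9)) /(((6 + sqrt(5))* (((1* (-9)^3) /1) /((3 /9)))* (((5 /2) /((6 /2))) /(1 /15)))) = 0.00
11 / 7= 1.57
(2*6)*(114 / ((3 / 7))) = 3192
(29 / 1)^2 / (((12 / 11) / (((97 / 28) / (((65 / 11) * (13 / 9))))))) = 29612451 / 94640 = 312.90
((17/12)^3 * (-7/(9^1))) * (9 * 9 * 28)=-240737/48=-5015.35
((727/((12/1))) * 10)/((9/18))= 3635/3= 1211.67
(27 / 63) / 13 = 3 / 91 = 0.03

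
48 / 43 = 1.12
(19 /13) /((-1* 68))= -19 /884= -0.02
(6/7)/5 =6/35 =0.17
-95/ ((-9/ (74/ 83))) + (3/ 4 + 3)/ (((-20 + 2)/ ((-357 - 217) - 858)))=229885/ 747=307.74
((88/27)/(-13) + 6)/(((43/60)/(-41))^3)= -1112660624000/1033591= -1076499.92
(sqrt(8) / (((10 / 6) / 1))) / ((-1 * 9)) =-2 * sqrt(2) / 15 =-0.19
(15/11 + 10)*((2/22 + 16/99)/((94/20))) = 31250/51183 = 0.61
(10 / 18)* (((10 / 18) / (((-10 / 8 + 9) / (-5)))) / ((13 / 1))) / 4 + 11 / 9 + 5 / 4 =322303 / 130572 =2.47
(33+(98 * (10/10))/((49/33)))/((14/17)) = 1683/14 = 120.21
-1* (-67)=67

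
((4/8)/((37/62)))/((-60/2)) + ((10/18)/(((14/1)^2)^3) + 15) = 187700039101/12536677440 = 14.97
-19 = -19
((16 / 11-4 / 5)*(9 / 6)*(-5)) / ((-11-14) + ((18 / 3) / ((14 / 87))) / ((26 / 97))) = -9828 / 228437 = -0.04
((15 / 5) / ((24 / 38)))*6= 57 / 2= 28.50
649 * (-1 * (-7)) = 4543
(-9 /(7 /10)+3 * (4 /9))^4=17635.36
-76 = -76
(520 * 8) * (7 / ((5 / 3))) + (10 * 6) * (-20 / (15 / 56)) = 12992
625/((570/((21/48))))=875/1824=0.48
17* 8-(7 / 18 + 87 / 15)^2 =791351 / 8100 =97.70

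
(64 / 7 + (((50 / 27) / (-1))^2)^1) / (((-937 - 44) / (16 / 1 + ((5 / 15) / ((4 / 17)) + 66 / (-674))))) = -1123323443 / 5061109473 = -0.22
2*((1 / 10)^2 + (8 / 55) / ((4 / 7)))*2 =291 / 275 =1.06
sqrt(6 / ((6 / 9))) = 3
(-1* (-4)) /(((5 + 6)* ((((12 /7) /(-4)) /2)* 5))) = -56 /165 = -0.34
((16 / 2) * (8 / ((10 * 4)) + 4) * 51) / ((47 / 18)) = 154224 / 235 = 656.27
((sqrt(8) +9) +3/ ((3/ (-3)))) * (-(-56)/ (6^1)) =56 * sqrt(2)/ 3 +56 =82.40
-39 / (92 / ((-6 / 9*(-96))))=-624 / 23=-27.13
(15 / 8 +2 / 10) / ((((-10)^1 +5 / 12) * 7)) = -249 / 8050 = -0.03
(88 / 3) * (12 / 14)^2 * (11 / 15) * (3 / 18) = 1936 / 735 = 2.63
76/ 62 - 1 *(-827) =25675/ 31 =828.23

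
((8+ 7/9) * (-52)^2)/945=213616/8505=25.12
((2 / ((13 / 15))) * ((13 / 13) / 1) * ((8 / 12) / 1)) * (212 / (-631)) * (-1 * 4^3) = 271360 / 8203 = 33.08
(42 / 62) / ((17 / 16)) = 336 / 527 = 0.64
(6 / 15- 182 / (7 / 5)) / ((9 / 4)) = -57.60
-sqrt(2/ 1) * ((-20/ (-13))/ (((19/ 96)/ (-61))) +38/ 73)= 8540374 * sqrt(2)/ 18031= 669.84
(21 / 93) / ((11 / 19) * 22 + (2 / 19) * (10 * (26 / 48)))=798 / 47027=0.02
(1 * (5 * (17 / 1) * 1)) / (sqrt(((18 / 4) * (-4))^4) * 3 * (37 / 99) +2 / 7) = 6545 / 27994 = 0.23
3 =3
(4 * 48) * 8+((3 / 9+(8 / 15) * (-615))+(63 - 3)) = 3805 / 3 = 1268.33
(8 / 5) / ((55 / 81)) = 648 / 275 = 2.36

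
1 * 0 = 0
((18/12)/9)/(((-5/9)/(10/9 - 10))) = 8/3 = 2.67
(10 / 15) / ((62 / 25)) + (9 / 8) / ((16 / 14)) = 7459 / 5952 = 1.25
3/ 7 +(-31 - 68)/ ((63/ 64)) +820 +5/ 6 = 30269/ 42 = 720.69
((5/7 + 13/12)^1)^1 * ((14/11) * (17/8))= 2567/528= 4.86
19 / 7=2.71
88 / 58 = 44 / 29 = 1.52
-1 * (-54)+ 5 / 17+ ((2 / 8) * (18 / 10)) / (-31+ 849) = 15100433 / 278120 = 54.29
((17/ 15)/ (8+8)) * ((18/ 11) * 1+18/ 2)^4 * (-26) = -13804302447/ 585640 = -23571.31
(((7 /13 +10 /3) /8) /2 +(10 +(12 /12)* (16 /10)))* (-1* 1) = -36947 /3120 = -11.84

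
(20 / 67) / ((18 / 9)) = 10 / 67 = 0.15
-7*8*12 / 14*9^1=-432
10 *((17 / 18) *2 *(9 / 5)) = 34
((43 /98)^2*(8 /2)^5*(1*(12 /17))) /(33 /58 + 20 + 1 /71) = 23390767104 /3459689737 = 6.76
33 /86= 0.38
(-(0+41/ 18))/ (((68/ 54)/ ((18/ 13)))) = -1107/ 442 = -2.50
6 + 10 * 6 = 66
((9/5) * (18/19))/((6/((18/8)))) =243/380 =0.64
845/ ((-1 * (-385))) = 169/ 77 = 2.19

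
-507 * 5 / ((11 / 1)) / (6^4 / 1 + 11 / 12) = -0.18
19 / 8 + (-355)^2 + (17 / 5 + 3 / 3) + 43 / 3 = 126046.11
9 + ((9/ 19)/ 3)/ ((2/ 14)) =192/ 19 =10.11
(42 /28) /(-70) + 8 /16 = 67 /140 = 0.48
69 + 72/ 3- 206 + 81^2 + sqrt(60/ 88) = sqrt(330)/ 22 + 6448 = 6448.83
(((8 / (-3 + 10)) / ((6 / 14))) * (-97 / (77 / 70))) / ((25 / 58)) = -90016 / 165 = -545.55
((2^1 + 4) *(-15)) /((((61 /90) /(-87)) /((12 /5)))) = 1691280 /61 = 27725.90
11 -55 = -44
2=2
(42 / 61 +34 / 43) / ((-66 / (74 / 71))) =-143560 / 6145689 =-0.02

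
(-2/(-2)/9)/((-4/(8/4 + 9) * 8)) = -11/288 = -0.04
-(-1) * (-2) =-2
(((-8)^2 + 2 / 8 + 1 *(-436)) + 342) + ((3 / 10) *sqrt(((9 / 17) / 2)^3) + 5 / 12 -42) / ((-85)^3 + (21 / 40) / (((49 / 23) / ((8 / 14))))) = -107428617107 / 3611054172 -3969 *sqrt(34) / 347864885236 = -29.75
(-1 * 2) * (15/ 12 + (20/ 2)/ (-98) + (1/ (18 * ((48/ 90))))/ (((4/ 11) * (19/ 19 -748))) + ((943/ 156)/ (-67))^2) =-6161766502301/ 2665779506208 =-2.31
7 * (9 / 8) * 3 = 189 / 8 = 23.62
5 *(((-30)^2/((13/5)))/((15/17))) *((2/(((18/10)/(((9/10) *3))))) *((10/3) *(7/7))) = 255000/13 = 19615.38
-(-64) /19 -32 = -544 /19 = -28.63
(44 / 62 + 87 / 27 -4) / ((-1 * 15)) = 19 / 4185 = 0.00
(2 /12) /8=1 /48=0.02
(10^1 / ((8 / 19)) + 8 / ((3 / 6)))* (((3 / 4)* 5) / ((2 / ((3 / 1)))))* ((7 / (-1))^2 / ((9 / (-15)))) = -584325 / 32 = -18260.16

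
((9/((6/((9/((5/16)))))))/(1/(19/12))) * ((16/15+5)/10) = 5187/125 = 41.50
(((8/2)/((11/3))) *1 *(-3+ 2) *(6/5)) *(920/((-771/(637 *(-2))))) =-5625984/2827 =-1990.09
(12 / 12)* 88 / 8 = 11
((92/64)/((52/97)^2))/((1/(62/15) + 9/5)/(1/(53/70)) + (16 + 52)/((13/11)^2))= 0.10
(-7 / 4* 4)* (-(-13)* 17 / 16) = -1547 / 16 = -96.69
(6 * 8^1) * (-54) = -2592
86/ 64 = 43/ 32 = 1.34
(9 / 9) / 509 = 1 / 509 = 0.00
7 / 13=0.54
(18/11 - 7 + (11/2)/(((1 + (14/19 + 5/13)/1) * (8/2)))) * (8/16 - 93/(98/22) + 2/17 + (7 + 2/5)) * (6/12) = 3327561749/109746560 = 30.32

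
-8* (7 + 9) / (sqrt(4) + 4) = -21.33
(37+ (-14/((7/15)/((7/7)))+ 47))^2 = 2916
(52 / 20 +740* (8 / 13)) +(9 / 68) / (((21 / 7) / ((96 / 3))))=459.40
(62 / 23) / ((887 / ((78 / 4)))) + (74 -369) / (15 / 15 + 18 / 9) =-6014668 / 61203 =-98.27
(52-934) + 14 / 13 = -11452 / 13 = -880.92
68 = 68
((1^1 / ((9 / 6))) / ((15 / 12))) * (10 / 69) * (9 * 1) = 0.70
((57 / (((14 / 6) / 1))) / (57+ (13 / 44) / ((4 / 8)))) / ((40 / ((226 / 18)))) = 23617 / 177380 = 0.13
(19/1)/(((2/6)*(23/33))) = 1881/23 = 81.78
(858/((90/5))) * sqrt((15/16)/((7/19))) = 143 * sqrt(1995)/84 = 76.04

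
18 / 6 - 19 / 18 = 35 / 18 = 1.94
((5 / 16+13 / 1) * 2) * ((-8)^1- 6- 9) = -4899 / 8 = -612.38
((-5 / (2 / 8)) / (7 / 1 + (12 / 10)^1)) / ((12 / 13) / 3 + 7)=-260 / 779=-0.33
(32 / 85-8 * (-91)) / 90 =30956 / 3825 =8.09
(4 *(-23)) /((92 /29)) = -29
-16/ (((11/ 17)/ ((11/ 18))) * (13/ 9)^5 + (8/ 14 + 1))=-12492144/ 6425009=-1.94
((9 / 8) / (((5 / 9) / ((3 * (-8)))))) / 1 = -243 / 5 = -48.60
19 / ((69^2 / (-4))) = -76 / 4761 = -0.02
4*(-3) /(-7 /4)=6.86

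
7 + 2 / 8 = 29 / 4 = 7.25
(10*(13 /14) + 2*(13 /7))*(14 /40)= 91 /20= 4.55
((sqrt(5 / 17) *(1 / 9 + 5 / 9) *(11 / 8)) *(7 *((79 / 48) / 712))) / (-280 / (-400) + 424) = 30415 *sqrt(85) / 14804838144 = 0.00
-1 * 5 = -5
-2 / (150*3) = -1 / 225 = -0.00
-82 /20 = -4.10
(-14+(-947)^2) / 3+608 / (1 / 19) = 310483.67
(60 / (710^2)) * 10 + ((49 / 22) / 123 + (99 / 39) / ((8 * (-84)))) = 0.02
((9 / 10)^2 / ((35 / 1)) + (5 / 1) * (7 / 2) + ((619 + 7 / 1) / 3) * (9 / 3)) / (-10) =-2252331 / 35000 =-64.35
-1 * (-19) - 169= -150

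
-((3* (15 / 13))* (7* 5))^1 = -1575 / 13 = -121.15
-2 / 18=-1 / 9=-0.11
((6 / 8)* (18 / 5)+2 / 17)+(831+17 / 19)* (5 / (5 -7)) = -6708449 / 3230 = -2076.92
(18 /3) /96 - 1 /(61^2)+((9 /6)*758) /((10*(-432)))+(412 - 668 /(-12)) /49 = 2453106599 /262553760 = 9.34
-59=-59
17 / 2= 8.50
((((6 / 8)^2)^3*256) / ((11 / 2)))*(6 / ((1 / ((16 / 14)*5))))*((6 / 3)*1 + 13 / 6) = 91125 / 77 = 1183.44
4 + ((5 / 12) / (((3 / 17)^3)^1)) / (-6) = -16789 / 1944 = -8.64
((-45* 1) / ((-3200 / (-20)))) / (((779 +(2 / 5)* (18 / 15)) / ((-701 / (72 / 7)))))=122675 / 4988672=0.02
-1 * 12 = -12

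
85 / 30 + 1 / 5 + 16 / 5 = 6.23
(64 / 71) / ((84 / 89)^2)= 31684 / 31311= 1.01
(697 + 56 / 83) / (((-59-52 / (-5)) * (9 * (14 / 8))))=-1158140 / 1270647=-0.91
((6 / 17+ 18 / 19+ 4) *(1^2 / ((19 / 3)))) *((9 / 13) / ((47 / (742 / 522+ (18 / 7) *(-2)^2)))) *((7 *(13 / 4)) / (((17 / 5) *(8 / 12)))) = 205976070 / 142200427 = 1.45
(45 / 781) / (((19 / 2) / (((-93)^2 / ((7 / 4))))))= 3113640 / 103873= 29.98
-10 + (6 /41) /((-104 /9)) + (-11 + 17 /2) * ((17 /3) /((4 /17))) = -898267 /12792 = -70.22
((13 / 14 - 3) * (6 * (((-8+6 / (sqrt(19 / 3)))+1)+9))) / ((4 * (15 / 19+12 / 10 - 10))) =8265 / 10654+1305 * sqrt(57) / 10654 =1.70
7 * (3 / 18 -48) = -2009 / 6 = -334.83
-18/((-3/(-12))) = -72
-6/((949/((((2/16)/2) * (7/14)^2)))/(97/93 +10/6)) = -63/235352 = -0.00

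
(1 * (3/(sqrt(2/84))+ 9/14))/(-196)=-3 * sqrt(42)/196 - 9/2744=-0.10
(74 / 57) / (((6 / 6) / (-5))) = -370 / 57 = -6.49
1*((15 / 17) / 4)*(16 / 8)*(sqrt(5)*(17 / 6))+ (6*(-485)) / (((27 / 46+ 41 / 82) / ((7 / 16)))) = -46851 / 40+ 5*sqrt(5) / 4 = -1168.48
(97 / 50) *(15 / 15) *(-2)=-97 / 25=-3.88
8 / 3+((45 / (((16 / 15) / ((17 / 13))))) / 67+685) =688.49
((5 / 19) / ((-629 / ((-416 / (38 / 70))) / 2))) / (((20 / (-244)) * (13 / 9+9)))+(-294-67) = -3860673163 / 10672243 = -361.75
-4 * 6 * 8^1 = -192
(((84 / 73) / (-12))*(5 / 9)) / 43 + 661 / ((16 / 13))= 242760283 / 452016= 537.06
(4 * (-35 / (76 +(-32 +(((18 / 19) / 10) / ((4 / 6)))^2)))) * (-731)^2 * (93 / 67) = -251161425942000 / 106471643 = -2358951.35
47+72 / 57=917 / 19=48.26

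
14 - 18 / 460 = 3211 / 230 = 13.96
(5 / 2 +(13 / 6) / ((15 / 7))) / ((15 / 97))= 15326 / 675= 22.71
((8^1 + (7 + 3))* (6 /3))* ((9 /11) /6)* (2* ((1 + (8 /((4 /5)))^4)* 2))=2160216 /11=196383.27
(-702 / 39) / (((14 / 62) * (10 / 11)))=-3069 / 35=-87.69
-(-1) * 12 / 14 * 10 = 60 / 7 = 8.57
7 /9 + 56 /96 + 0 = 49 /36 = 1.36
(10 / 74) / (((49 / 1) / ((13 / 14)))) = 65 / 25382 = 0.00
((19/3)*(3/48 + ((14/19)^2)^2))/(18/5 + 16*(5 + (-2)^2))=3724885/242973216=0.02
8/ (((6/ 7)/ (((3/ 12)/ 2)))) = 7/ 6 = 1.17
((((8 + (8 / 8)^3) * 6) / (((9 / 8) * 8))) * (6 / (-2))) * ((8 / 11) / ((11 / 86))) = -12384 / 121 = -102.35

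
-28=-28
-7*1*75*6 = -3150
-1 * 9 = -9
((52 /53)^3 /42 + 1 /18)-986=-18494419009 /18758502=-985.92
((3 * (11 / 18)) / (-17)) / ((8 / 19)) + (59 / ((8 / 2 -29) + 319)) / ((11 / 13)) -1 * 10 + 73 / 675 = -980777891 / 98960400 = -9.91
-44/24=-1.83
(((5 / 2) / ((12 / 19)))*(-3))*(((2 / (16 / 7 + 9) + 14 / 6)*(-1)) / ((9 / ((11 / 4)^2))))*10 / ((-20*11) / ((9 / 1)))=-621775 / 60672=-10.25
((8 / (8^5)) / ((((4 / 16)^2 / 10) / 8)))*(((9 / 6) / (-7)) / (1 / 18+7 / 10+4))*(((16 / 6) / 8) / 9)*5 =-125 / 47936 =-0.00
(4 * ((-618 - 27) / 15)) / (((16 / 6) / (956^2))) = -58948872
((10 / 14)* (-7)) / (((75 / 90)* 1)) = -6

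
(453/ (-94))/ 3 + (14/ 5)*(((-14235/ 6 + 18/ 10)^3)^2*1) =58405735340976360193765433121/ 117500000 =497070088008309448457.58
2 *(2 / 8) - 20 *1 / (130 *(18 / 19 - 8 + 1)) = 1571 / 2990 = 0.53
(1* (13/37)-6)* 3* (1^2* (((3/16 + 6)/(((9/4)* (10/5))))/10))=-6897/2960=-2.33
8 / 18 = 4 / 9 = 0.44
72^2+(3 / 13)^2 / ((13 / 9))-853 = 9515288 / 2197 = 4331.04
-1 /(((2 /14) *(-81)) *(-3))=-7 /243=-0.03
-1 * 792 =-792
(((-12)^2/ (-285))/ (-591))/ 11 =0.00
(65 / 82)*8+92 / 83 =25352 / 3403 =7.45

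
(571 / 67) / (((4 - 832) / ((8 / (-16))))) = 571 / 110952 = 0.01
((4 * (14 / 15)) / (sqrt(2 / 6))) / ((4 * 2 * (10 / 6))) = 7 * sqrt(3) / 25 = 0.48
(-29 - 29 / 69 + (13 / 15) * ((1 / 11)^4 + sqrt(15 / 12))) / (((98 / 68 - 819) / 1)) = 5052598934 / 140406677565 - 221 * sqrt(5) / 416955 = 0.03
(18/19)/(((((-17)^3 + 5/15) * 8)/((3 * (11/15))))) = -297/5600440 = -0.00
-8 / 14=-4 / 7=-0.57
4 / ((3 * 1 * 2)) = 2 / 3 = 0.67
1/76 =0.01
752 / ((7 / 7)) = 752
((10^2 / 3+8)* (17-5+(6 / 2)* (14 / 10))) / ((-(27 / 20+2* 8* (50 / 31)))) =-415152 / 16837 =-24.66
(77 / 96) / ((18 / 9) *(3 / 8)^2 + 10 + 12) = 77 / 2139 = 0.04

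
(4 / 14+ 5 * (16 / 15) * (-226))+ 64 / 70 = -18062 / 15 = -1204.13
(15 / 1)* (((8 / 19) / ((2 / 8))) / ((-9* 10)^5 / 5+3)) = -160 / 7479539981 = -0.00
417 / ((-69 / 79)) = -10981 / 23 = -477.43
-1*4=-4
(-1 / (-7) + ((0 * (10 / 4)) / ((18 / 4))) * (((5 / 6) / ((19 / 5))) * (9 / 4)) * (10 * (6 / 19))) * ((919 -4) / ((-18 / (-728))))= 15860 / 3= 5286.67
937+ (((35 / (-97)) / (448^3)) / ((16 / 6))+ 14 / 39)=937.36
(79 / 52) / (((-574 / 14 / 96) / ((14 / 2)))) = -24.90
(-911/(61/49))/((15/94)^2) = -394430204/13725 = -28738.08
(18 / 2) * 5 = 45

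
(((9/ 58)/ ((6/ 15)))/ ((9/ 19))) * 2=95/ 58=1.64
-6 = -6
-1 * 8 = -8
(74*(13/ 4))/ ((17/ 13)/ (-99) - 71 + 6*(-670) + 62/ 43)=-26619021/ 452641936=-0.06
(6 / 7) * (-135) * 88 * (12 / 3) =-285120 / 7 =-40731.43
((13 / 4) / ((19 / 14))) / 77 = 0.03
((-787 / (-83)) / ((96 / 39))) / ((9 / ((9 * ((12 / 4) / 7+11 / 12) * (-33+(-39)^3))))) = -2859042719 / 9296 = -307556.23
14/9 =1.56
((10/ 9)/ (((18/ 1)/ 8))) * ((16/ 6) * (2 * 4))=2560/ 243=10.53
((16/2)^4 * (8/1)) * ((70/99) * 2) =46338.59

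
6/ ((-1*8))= -3/ 4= -0.75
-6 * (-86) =516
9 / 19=0.47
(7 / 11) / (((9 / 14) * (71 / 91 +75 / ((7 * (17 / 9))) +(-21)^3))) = -21658 / 202480245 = -0.00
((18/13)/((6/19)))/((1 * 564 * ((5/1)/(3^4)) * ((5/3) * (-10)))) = -4617/611000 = -0.01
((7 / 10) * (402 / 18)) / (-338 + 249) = -469 / 2670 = -0.18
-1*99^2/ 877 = -11.18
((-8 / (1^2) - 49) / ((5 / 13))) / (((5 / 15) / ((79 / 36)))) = -975.65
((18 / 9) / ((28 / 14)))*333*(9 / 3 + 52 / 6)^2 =45325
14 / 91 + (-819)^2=670761.15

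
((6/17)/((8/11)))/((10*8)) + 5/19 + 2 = 234547/103360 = 2.27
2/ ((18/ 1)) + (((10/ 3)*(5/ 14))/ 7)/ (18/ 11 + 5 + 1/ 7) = 0.14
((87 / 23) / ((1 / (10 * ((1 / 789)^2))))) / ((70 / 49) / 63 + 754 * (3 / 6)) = 42630 / 264512008829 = 0.00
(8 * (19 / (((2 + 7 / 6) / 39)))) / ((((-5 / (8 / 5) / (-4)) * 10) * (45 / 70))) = 46592 / 125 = 372.74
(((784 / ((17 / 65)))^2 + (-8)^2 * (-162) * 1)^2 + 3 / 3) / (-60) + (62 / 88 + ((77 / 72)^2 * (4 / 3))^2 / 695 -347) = -12959661697948139538347291269 / 9652186122036480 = -1342665955058.67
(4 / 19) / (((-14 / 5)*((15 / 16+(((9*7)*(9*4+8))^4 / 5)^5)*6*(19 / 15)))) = -1250000 / 29012806624636678036909583585598450695129553800753503025658153239781012357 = -0.00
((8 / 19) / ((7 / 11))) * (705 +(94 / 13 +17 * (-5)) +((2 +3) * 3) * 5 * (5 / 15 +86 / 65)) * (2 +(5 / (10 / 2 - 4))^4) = 28369176 / 91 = 311749.19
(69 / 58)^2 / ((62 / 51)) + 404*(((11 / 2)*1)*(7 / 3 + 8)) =22961.83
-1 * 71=-71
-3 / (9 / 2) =-2 / 3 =-0.67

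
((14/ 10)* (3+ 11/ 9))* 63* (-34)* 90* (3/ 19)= -179928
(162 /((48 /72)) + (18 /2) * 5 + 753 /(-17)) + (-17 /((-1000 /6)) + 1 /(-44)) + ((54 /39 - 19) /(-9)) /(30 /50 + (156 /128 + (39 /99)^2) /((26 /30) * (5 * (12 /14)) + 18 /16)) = 390001296401802 /1585374522875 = 246.00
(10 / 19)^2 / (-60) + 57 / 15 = 20552 / 5415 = 3.80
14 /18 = 7 /9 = 0.78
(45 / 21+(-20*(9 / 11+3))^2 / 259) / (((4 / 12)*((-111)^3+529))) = -2318265 / 42843609578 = -0.00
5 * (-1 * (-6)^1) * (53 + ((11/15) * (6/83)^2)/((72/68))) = 10954258/6889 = 1590.11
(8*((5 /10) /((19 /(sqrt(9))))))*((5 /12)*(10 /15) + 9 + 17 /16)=1489 /228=6.53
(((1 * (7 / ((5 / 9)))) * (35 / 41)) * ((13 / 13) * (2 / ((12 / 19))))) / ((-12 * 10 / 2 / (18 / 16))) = -0.64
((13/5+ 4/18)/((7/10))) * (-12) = -1016/21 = -48.38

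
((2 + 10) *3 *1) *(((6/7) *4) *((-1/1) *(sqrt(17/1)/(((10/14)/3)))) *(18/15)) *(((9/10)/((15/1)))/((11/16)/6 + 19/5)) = -2239488 *sqrt(17)/234875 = -39.31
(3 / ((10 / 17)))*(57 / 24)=969 / 80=12.11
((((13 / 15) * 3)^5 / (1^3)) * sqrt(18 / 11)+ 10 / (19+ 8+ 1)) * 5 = 25 / 14+ 1113879 * sqrt(22) / 6875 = 761.72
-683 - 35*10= -1033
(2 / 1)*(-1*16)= -32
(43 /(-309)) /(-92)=43 /28428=0.00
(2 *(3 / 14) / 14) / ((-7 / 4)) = -0.02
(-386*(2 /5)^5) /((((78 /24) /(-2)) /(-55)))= -1086976 /8125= -133.78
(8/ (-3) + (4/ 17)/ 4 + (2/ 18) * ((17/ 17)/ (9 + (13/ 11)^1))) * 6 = -44501/ 2856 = -15.58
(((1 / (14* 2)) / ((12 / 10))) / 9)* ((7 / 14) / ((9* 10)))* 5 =5 / 54432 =0.00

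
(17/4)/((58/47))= 799/232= 3.44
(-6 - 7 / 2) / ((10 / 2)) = -19 / 10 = -1.90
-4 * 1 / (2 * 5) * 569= -1138 / 5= -227.60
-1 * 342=-342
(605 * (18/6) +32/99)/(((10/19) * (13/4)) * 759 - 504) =6829246/2988117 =2.29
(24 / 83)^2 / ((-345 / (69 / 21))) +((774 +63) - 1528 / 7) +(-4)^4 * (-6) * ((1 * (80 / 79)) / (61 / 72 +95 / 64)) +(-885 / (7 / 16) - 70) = -54776770733459 / 25581578155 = -2141.26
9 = 9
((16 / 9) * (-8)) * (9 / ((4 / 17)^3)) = -9826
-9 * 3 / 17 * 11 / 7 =-297 / 119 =-2.50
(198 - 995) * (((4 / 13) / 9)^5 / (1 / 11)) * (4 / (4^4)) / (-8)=17534 / 21924480357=0.00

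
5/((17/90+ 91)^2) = 40500/67354849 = 0.00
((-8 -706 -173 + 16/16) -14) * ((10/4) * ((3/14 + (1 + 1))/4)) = -34875/28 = -1245.54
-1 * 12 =-12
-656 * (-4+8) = -2624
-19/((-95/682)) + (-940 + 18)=-3928/5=-785.60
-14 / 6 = -7 / 3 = -2.33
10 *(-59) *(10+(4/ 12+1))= -20060/ 3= -6686.67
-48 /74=-24 /37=-0.65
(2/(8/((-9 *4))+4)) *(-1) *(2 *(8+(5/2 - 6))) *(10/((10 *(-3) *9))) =3/17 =0.18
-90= -90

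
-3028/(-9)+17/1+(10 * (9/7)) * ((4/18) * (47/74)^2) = 30582928/86247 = 354.60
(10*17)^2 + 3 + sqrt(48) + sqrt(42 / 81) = sqrt(42) / 9 + 4*sqrt(3) + 28903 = 28910.65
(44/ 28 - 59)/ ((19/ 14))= -804/ 19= -42.32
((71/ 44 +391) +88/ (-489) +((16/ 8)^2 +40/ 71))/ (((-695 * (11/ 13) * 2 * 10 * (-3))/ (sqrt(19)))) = 7884070961 * sqrt(19)/ 700726633200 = 0.05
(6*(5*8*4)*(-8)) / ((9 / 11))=-28160 / 3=-9386.67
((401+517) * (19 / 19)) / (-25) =-918 / 25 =-36.72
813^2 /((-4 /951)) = -157145379.75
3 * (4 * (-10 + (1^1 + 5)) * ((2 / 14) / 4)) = -12 / 7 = -1.71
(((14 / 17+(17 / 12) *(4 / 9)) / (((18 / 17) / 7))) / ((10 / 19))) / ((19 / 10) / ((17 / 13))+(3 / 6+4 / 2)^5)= 1723528 / 9358173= 0.18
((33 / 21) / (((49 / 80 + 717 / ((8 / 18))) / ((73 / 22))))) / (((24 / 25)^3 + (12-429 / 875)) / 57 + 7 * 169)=216718750 / 79365682940851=0.00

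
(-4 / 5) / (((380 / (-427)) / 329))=140483 / 475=295.75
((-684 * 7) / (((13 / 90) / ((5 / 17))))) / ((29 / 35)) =-75411000 / 6409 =-11766.42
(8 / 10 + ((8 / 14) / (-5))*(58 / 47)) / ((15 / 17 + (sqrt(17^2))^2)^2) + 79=788995349999 / 9987281920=79.00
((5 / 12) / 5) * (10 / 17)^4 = 2500 / 250563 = 0.01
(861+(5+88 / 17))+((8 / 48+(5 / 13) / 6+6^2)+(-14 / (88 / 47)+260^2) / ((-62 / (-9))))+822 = 6958066091 / 602888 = 11541.23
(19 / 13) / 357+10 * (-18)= -835361 / 4641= -180.00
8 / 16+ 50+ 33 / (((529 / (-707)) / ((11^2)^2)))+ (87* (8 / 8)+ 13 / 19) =-12977610719 / 20102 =-645588.04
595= 595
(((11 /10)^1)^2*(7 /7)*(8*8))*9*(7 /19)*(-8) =-975744 /475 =-2054.20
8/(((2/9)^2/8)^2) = 209952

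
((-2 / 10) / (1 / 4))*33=-132 / 5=-26.40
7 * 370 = 2590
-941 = -941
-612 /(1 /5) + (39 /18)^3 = -658763 /216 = -3049.83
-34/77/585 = -34/45045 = -0.00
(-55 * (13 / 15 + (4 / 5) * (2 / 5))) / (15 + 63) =-979 / 1170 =-0.84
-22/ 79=-0.28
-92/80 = -23/20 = -1.15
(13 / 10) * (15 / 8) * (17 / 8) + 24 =3735 / 128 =29.18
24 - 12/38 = 450/19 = 23.68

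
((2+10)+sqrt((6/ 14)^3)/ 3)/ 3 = sqrt(21)/ 147+4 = 4.03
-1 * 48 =-48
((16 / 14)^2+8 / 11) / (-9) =-1096 / 4851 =-0.23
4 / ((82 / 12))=24 / 41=0.59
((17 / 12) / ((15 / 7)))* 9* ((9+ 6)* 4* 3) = 1071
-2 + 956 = 954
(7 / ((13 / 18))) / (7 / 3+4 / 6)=42 / 13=3.23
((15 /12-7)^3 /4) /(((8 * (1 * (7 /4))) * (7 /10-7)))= 60835 /112896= 0.54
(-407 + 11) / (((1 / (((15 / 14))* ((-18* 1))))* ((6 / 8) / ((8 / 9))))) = 63360 / 7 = 9051.43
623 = 623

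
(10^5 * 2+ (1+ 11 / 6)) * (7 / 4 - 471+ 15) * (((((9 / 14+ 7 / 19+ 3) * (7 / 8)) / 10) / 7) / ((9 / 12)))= -332359965509 / 54720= -6073829.78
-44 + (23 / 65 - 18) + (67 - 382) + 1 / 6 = -146827 / 390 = -376.48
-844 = -844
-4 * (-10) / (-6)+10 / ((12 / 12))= 10 / 3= 3.33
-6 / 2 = -3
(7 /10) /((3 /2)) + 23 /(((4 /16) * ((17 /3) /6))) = 24959 /255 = 97.88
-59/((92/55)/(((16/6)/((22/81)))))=-7965/23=-346.30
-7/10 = -0.70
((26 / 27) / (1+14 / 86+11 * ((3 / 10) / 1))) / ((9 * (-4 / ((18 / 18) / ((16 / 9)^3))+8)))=-8385 / 5062322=-0.00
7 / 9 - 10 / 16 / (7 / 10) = -29 / 252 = -0.12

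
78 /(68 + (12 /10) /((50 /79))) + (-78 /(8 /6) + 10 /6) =-55.72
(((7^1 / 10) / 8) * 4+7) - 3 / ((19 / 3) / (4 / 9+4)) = 1993 / 380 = 5.24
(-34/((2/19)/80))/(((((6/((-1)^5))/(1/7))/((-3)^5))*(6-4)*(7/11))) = -5755860/49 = -117466.53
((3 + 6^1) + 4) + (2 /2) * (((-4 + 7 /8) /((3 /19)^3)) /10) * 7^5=-576390449 /432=-1334237.15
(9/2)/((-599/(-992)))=4464/599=7.45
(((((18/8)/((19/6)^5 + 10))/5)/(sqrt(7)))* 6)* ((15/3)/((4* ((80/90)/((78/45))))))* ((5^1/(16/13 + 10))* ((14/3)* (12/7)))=13305708* sqrt(7)/1305021949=0.03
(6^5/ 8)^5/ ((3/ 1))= 289207845356544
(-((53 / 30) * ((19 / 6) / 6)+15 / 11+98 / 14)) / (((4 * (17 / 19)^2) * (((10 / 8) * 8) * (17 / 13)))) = -518280841 / 2334657600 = -0.22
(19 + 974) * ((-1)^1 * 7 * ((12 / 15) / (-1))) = 27804 / 5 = 5560.80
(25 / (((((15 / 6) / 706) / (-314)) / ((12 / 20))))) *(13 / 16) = -2161419 / 2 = -1080709.50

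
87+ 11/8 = 707/8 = 88.38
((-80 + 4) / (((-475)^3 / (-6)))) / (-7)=24 / 39484375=0.00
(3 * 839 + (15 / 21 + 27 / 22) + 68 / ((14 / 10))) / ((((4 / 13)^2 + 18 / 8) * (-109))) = -133644186 / 13302905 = -10.05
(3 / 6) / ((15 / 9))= 3 / 10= 0.30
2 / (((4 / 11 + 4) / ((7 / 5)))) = 77 / 120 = 0.64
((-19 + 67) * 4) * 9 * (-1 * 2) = -3456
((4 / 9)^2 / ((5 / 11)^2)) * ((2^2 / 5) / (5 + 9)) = 3872 / 70875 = 0.05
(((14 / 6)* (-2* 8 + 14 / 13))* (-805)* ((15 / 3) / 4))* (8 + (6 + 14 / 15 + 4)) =77616490 / 117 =663388.80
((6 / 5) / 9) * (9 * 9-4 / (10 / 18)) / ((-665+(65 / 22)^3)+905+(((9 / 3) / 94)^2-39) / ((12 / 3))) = 11572544544 / 301123116625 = 0.04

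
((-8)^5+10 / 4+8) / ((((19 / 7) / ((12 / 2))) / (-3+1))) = 2751630 / 19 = 144822.63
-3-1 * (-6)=3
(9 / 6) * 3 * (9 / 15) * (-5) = -27 / 2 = -13.50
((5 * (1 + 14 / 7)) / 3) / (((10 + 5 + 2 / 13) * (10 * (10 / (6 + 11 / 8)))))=767 / 31520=0.02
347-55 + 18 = 310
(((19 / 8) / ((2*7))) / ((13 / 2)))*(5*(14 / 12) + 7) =209 / 624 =0.33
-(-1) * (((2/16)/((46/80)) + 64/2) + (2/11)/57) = 464653/14421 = 32.22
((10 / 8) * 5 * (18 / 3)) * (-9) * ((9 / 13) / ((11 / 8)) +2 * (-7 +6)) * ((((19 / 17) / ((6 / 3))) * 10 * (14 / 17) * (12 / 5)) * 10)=2305422000 / 41327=55784.89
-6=-6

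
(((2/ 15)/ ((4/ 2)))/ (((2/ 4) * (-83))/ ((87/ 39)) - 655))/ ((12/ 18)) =-29/ 195345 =-0.00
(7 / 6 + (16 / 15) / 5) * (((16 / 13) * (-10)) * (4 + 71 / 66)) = -12328 / 143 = -86.21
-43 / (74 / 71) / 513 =-3053 / 37962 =-0.08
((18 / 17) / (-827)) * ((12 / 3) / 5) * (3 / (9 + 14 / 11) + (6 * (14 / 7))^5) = -254.87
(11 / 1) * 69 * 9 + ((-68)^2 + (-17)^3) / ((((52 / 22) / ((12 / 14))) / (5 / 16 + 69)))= -630597 / 1456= -433.10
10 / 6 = 5 / 3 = 1.67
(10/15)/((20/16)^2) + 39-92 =-3943/75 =-52.57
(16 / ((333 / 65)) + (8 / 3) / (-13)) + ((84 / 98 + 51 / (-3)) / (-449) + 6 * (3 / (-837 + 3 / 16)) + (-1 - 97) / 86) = 1.79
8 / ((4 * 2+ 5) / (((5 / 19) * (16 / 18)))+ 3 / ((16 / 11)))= 0.14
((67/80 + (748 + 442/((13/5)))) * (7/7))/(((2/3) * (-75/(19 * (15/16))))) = -4189899/12800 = -327.34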